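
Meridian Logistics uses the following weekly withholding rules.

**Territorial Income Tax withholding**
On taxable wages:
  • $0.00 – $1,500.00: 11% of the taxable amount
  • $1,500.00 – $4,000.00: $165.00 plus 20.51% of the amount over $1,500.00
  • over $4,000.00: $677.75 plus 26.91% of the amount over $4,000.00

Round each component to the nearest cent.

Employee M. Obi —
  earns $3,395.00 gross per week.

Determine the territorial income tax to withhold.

$553.66

Territorial Income Tax: taxable = $3,395.00
  $165.00 + 20.51% × ($3,395.00 − $1,500.00) = $165.00 + 20.51% × $1,895.00 = $553.66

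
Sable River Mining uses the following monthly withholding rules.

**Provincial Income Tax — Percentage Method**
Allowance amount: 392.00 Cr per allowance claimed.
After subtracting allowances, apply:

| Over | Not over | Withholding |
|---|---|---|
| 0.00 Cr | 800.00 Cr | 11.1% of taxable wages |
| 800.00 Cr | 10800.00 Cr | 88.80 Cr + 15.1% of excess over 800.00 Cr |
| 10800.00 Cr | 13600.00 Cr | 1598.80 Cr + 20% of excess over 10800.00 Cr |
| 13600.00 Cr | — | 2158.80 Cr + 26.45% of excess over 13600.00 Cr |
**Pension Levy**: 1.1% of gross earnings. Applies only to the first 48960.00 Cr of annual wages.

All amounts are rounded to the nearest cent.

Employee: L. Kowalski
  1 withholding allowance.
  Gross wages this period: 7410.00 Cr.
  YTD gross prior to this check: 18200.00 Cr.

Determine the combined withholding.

1109.23 Cr

Provincial Income Tax: taxable = 7410.00 Cr − 1×392.00 Cr = 7018.00 Cr
  88.80 Cr + 15.1% × (7018.00 Cr − 800.00 Cr) = 88.80 Cr + 15.1% × 6218.00 Cr = 1027.72 Cr
Pension Levy: 1.1% × 7410.00 Cr = 81.51 Cr
Total: 1027.72 Cr + 81.51 Cr = 1109.23 Cr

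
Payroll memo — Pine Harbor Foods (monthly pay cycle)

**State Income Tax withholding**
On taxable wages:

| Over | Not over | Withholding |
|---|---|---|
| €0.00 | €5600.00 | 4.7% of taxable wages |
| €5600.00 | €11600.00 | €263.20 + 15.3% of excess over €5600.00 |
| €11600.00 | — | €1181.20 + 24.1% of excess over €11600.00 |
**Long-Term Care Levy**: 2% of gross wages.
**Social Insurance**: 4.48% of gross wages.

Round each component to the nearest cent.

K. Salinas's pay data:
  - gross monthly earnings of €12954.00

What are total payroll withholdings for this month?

State Income Tax: taxable = €12954.00
  €1181.20 + 24.1% × (€12954.00 − €11600.00) = €1181.20 + 24.1% × €1354.00 = €1507.51
Long-Term Care Levy: 2% × €12954.00 = €259.08
Social Insurance: 4.48% × €12954.00 = €580.34
Total: €1507.51 + €259.08 + €580.34 = €2346.93

€2346.93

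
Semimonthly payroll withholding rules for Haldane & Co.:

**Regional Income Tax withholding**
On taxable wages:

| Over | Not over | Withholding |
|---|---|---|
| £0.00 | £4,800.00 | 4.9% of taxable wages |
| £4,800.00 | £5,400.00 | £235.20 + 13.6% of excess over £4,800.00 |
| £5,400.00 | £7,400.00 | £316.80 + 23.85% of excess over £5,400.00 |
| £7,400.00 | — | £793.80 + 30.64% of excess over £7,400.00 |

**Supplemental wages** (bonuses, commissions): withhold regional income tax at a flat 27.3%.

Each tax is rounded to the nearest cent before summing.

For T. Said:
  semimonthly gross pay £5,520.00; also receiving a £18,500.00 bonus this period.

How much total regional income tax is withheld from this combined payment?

£5,395.92

Regional Income Tax: taxable = £5,520.00
  £316.80 + 23.85% × (£5,520.00 − £5,400.00) = £316.80 + 23.85% × £120.00 = £345.42
Supplemental (27.3% flat on bonus): 27.3% × £18,500.00 = £5,050.50
Total regional income tax: £345.42 + £5,050.50 = £5,395.92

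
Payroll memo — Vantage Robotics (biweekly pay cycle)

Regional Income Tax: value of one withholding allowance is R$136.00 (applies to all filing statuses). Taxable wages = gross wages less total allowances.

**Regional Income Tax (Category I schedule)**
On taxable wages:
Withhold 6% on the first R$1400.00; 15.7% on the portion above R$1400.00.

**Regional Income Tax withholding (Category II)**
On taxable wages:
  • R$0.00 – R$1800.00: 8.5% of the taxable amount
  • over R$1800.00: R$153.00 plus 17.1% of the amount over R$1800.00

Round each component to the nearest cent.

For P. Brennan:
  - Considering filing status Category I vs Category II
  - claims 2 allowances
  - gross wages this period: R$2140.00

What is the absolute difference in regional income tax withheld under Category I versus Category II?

R$7.15

Regional Income Tax (Category I): taxable = R$2140.00 − 2×R$136.00 = R$1868.00
  R$84.00 + 15.7% × (R$1868.00 − R$1400.00) = R$84.00 + 15.7% × R$468.00 = R$157.48
Regional Income Tax (Category II): taxable = R$2140.00 − 2×R$136.00 = R$1868.00
  R$153.00 + 17.1% × (R$1868.00 − R$1800.00) = R$153.00 + 17.1% × R$68.00 = R$164.63
Difference: |R$157.48 − R$164.63| = R$7.15 (higher under Category II)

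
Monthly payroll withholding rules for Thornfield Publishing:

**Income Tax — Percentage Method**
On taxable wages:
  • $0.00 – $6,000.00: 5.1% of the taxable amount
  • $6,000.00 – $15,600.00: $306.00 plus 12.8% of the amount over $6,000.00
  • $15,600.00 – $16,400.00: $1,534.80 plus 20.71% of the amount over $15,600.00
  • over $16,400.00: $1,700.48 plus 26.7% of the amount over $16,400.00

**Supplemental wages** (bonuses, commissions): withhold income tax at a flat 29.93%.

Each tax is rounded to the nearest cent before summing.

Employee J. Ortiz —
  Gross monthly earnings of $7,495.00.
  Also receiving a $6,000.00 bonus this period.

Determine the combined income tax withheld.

Income Tax: taxable = $7,495.00
  $306.00 + 12.8% × ($7,495.00 − $6,000.00) = $306.00 + 12.8% × $1,495.00 = $497.36
Supplemental (29.93% flat on bonus): 29.93% × $6,000.00 = $1,795.80
Total income tax: $497.36 + $1,795.80 = $2,293.16

$2,293.16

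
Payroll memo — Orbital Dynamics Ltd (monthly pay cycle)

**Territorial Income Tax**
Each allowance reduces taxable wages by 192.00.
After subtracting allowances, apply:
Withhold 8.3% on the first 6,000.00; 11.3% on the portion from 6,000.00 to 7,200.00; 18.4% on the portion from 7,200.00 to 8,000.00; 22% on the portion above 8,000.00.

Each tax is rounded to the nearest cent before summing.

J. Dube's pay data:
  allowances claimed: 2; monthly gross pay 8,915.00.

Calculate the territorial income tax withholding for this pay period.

Territorial Income Tax: taxable = 8,915.00 − 2×192.00 = 8,531.00
  780.80 + 22% × (8,531.00 − 8,000.00) = 780.80 + 22% × 531.00 = 897.62

897.62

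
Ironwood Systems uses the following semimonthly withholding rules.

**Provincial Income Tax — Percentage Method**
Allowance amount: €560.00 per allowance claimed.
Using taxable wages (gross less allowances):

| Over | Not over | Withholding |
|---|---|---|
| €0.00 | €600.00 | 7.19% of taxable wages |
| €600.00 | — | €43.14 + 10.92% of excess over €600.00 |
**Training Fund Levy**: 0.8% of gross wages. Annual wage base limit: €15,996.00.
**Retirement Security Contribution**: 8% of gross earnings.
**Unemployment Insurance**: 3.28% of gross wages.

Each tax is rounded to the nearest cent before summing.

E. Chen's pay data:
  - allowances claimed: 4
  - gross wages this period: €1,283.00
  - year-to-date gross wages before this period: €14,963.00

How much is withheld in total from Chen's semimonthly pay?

Provincial Income Tax: taxable = €1,283.00 − 4×€560.00 = €-957.00
  Taxable ≤ 0 → €0.00
Training Fund Levy: cap €15,996.00 − YTD €14,963.00 = €1,033.00 subject; 0.8% × €1,033.00 = €8.26
Retirement Security Contribution: 8% × €1,283.00 = €102.64
Unemployment Insurance: 3.28% × €1,283.00 = €42.08
Total: €0.00 + €8.26 + €102.64 + €42.08 = €152.98

€152.98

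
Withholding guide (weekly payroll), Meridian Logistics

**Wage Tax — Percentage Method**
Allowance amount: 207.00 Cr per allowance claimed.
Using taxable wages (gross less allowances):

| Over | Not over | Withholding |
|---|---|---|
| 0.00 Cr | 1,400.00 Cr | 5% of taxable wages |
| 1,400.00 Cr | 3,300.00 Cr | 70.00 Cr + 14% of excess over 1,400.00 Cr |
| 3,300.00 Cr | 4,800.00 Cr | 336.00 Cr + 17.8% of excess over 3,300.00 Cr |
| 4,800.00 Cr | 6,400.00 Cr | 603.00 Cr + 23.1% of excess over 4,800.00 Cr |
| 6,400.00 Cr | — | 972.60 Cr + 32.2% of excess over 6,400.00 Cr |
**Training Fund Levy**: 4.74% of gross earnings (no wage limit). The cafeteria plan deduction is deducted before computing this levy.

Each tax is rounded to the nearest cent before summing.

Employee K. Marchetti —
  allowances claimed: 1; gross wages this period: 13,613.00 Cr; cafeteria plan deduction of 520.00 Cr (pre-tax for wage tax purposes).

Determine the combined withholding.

3,681.70 Cr

Wage Tax: taxable = 13,613.00 Cr − 520.00 Cr − 1×207.00 Cr = 12,886.00 Cr
  972.60 Cr + 32.2% × (12,886.00 Cr − 6,400.00 Cr) = 972.60 Cr + 32.2% × 6,486.00 Cr = 3,061.09 Cr
Training Fund Levy: 4.74% × 13,093.00 Cr = 620.61 Cr
Total: 3,061.09 Cr + 620.61 Cr = 3,681.70 Cr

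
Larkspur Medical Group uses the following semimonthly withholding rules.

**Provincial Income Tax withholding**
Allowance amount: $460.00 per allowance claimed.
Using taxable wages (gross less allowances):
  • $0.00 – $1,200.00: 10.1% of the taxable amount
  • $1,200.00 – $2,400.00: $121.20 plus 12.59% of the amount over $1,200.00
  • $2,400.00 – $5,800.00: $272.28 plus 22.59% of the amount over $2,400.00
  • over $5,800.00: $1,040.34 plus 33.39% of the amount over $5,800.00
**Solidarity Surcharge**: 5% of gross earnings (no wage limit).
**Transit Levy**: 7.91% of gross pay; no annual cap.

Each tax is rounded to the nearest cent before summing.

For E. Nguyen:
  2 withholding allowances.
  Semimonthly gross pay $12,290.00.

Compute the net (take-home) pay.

Provincial Income Tax: taxable = $12,290.00 − 2×$460.00 = $11,370.00
  $1,040.34 + 33.39% × ($11,370.00 − $5,800.00) = $1,040.34 + 33.39% × $5,570.00 = $2,900.16
Solidarity Surcharge: 5% × $12,290.00 = $614.50
Transit Levy: 7.91% × $12,290.00 = $972.14
Total withheld: $2,900.16 + $614.50 + $972.14 = $4,486.80
Net pay: $12,290.00 − $4,486.80 = $7,803.20

$7,803.20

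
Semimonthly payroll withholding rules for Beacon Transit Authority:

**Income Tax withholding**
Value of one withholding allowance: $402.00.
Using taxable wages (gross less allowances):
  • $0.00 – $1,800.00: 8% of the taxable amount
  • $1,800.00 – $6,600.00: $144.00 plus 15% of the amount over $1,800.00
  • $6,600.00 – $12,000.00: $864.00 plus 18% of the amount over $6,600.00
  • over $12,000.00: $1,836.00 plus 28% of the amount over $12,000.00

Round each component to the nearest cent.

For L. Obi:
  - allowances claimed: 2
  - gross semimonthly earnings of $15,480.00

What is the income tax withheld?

$2,585.28

Income Tax: taxable = $15,480.00 − 2×$402.00 = $14,676.00
  $1,836.00 + 28% × ($14,676.00 − $12,000.00) = $1,836.00 + 28% × $2,676.00 = $2,585.28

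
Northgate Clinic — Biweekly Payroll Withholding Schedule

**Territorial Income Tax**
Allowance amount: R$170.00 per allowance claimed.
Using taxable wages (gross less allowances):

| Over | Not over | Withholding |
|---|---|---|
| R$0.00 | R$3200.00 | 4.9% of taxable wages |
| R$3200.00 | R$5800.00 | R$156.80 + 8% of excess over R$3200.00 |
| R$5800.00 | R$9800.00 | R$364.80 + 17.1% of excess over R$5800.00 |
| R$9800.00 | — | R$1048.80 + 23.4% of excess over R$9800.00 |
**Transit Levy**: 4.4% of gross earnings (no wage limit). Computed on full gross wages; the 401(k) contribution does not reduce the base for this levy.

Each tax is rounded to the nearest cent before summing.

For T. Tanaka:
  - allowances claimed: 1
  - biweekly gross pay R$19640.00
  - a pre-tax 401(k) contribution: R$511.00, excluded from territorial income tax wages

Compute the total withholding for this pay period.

R$4056.17

Territorial Income Tax: taxable = R$19640.00 − R$511.00 − 1×R$170.00 = R$18959.00
  R$1048.80 + 23.4% × (R$18959.00 − R$9800.00) = R$1048.80 + 23.4% × R$9159.00 = R$3192.01
Transit Levy: 4.4% × R$19640.00 = R$864.16
Total: R$3192.01 + R$864.16 = R$4056.17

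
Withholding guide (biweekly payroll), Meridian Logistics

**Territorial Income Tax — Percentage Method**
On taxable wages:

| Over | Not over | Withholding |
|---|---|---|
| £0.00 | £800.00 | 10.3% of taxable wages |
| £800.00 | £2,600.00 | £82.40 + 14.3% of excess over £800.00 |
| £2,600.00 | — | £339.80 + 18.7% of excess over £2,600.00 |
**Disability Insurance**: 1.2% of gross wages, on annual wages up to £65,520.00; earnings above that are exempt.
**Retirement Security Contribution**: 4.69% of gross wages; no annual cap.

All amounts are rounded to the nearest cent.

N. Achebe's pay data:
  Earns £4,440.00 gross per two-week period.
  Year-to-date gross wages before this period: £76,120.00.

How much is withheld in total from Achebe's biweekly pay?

£892.12

Territorial Income Tax: taxable = £4,440.00
  £339.80 + 18.7% × (£4,440.00 − £2,600.00) = £339.80 + 18.7% × £1,840.00 = £683.88
Disability Insurance: YTD £76,120.00 ≥ cap £65,520.00 → £0.00
Retirement Security Contribution: 4.69% × £4,440.00 = £208.24
Total: £683.88 + £0.00 + £208.24 = £892.12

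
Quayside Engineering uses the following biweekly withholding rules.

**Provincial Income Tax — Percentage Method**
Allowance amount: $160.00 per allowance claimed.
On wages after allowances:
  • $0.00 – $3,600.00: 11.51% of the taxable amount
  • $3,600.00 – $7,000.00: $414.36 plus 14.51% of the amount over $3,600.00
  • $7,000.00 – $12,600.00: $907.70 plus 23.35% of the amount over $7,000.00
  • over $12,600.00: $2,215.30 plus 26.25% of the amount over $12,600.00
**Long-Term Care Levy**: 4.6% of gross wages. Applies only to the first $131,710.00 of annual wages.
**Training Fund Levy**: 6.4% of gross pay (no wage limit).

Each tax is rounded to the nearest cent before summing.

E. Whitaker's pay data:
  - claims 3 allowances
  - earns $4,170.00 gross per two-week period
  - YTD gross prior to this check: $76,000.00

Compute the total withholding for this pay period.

$886.12

Provincial Income Tax: taxable = $4,170.00 − 3×$160.00 = $3,690.00
  $414.36 + 14.51% × ($3,690.00 − $3,600.00) = $414.36 + 14.51% × $90.00 = $427.42
Long-Term Care Levy: 4.6% × $4,170.00 = $191.82
Training Fund Levy: 6.4% × $4,170.00 = $266.88
Total: $427.42 + $191.82 + $266.88 = $886.12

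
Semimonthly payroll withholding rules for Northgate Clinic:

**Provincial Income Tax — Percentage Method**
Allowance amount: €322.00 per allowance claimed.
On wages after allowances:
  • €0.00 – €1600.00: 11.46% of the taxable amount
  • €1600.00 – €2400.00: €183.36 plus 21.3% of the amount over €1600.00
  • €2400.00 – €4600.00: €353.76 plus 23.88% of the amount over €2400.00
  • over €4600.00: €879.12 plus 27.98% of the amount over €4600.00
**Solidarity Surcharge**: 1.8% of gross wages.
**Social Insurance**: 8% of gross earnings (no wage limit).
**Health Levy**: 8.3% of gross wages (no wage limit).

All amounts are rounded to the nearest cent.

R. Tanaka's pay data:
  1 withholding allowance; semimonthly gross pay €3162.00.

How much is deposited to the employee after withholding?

€2130.84

Provincial Income Tax: taxable = €3162.00 − 1×€322.00 = €2840.00
  €353.76 + 23.88% × (€2840.00 − €2400.00) = €353.76 + 23.88% × €440.00 = €458.83
Solidarity Surcharge: 1.8% × €3162.00 = €56.92
Social Insurance: 8% × €3162.00 = €252.96
Health Levy: 8.3% × €3162.00 = €262.45
Total withheld: €458.83 + €56.92 + €252.96 + €262.45 = €1031.16
Net pay: €3162.00 − €1031.16 = €2130.84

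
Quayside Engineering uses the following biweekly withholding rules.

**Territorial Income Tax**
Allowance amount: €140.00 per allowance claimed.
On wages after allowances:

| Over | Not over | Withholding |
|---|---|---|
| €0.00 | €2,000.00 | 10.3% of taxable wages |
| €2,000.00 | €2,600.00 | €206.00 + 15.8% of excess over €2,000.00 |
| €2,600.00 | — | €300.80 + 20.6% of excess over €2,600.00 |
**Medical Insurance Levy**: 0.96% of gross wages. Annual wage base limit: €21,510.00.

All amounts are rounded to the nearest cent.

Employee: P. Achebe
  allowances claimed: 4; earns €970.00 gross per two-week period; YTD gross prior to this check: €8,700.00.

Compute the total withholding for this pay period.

€51.54

Territorial Income Tax: taxable = €970.00 − 4×€140.00 = €410.00
  10.3% × €410.00 = €42.23
Medical Insurance Levy: 0.96% × €970.00 = €9.31
Total: €42.23 + €9.31 = €51.54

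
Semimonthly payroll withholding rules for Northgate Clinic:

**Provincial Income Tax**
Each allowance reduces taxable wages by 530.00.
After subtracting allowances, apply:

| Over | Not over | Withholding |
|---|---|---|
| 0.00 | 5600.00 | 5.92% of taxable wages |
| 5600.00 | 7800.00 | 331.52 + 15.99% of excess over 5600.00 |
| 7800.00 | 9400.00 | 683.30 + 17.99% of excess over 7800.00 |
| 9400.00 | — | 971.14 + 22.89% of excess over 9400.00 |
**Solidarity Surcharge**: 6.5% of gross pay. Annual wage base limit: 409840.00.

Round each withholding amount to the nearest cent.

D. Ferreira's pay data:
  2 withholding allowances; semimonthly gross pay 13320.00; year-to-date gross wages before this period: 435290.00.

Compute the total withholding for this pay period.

1625.79

Provincial Income Tax: taxable = 13320.00 − 2×530.00 = 12260.00
  971.14 + 22.89% × (12260.00 − 9400.00) = 971.14 + 22.89% × 2860.00 = 1625.79
Solidarity Surcharge: YTD 435290.00 ≥ cap 409840.00 → 0.00
Total: 1625.79 + 0.00 = 1625.79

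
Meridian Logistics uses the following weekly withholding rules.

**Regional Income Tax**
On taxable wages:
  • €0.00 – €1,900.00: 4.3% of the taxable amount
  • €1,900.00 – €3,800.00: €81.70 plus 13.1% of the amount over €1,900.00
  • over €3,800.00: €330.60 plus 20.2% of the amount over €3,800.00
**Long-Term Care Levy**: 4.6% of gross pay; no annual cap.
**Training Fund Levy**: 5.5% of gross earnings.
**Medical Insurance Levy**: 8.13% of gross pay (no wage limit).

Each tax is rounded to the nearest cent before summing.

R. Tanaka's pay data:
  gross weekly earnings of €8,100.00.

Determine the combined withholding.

Regional Income Tax: taxable = €8,100.00
  €330.60 + 20.2% × (€8,100.00 − €3,800.00) = €330.60 + 20.2% × €4,300.00 = €1,199.20
Long-Term Care Levy: 4.6% × €8,100.00 = €372.60
Training Fund Levy: 5.5% × €8,100.00 = €445.50
Medical Insurance Levy: 8.13% × €8,100.00 = €658.53
Total: €1,199.20 + €372.60 + €445.50 + €658.53 = €2,675.83

€2,675.83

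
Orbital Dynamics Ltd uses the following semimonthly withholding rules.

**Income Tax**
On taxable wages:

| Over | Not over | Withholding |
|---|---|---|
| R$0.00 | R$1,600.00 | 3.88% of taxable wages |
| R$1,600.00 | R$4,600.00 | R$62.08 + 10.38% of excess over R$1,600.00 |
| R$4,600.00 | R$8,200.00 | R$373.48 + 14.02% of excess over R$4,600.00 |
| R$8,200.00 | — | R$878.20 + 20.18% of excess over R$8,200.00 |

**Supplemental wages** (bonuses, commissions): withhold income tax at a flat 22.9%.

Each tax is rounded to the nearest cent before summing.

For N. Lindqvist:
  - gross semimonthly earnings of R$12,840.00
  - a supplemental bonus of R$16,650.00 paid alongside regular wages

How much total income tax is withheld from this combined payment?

R$5,627.40

Income Tax: taxable = R$12,840.00
  R$878.20 + 20.18% × (R$12,840.00 − R$8,200.00) = R$878.20 + 20.18% × R$4,640.00 = R$1,814.55
Supplemental (22.9% flat on bonus): 22.9% × R$16,650.00 = R$3,812.85
Total income tax: R$1,814.55 + R$3,812.85 = R$5,627.40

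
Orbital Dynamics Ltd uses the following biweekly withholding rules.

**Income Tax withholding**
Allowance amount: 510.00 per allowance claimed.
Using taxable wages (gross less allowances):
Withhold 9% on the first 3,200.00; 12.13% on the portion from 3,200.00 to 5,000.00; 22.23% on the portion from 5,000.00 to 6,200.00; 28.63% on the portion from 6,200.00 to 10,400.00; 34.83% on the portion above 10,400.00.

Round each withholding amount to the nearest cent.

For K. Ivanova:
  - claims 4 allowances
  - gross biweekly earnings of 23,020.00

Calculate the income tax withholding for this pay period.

5,660.57

Income Tax: taxable = 23,020.00 − 4×510.00 = 20,980.00
  1,975.56 + 34.83% × (20,980.00 − 10,400.00) = 1,975.56 + 34.83% × 10,580.00 = 5,660.57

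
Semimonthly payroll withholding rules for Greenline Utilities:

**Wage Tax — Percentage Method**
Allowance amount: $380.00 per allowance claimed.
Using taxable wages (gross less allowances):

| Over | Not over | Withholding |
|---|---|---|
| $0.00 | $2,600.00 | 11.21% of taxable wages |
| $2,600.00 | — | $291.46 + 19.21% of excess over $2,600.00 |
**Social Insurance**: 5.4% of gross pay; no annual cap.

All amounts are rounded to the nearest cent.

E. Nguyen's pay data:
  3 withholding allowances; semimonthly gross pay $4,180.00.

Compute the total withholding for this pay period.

$601.70

Wage Tax: taxable = $4,180.00 − 3×$380.00 = $3,040.00
  $291.46 + 19.21% × ($3,040.00 − $2,600.00) = $291.46 + 19.21% × $440.00 = $375.98
Social Insurance: 5.4% × $4,180.00 = $225.72
Total: $375.98 + $225.72 = $601.70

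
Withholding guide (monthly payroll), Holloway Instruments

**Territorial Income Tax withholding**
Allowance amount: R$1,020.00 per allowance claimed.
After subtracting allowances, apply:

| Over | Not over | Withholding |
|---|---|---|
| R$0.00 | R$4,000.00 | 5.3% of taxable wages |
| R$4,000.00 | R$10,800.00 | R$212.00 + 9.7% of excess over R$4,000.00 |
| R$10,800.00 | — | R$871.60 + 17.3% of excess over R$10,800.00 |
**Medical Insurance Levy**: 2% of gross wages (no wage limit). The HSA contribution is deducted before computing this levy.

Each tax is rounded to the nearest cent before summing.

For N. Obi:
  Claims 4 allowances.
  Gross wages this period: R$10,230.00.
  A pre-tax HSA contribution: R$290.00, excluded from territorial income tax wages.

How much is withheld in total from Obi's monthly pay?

R$591.22

Territorial Income Tax: taxable = R$10,230.00 − R$290.00 − 4×R$1,020.00 = R$5,860.00
  R$212.00 + 9.7% × (R$5,860.00 − R$4,000.00) = R$212.00 + 9.7% × R$1,860.00 = R$392.42
Medical Insurance Levy: 2% × R$9,940.00 = R$198.80
Total: R$392.42 + R$198.80 = R$591.22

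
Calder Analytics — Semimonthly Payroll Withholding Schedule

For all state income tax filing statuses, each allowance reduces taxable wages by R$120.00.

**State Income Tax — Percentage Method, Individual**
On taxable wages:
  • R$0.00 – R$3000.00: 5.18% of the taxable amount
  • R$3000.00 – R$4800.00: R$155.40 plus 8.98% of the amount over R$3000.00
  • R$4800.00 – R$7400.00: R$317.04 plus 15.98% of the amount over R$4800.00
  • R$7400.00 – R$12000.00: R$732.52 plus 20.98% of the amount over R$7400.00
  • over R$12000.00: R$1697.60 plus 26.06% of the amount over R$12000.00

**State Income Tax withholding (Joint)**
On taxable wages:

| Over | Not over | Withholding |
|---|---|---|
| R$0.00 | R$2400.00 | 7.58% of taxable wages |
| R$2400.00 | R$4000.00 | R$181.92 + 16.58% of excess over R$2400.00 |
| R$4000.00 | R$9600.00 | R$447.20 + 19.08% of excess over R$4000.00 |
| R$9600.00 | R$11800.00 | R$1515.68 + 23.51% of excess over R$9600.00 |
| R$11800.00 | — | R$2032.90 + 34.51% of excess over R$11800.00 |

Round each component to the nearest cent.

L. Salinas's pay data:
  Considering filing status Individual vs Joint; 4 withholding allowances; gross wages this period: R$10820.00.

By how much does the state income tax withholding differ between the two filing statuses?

R$340.32

State Income Tax (Individual): taxable = R$10820.00 − 4×R$120.00 = R$10340.00
  R$732.52 + 20.98% × (R$10340.00 − R$7400.00) = R$732.52 + 20.98% × R$2940.00 = R$1349.33
State Income Tax (Joint): taxable = R$10820.00 − 4×R$120.00 = R$10340.00
  R$1515.68 + 23.51% × (R$10340.00 − R$9600.00) = R$1515.68 + 23.51% × R$740.00 = R$1689.65
Difference: |R$1349.33 − R$1689.65| = R$340.32 (higher under Joint)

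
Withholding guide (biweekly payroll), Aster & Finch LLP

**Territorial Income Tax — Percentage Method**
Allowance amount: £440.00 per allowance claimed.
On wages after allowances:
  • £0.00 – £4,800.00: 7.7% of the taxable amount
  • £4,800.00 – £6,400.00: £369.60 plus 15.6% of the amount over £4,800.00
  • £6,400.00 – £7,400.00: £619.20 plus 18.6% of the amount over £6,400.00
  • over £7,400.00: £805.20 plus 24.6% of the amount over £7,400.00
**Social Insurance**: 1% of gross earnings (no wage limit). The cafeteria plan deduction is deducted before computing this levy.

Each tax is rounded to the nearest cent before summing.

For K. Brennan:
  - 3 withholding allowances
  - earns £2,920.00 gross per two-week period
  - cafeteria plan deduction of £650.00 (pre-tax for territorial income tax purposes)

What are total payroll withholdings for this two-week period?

Territorial Income Tax: taxable = £2,920.00 − £650.00 − 3×£440.00 = £950.00
  7.7% × £950.00 = £73.15
Social Insurance: 1% × £2,270.00 = £22.70
Total: £73.15 + £22.70 = £95.85

£95.85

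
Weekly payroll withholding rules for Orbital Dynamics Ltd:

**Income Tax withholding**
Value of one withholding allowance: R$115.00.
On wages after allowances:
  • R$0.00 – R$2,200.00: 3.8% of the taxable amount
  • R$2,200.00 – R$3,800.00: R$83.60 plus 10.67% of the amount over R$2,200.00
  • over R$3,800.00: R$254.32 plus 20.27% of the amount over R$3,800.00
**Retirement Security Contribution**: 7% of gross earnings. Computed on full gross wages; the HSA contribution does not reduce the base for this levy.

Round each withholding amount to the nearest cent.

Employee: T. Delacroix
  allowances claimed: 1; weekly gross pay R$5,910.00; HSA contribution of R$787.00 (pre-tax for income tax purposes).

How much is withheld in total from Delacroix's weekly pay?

Income Tax: taxable = R$5,910.00 − R$787.00 − 1×R$115.00 = R$5,008.00
  R$254.32 + 20.27% × (R$5,008.00 − R$3,800.00) = R$254.32 + 20.27% × R$1,208.00 = R$499.18
Retirement Security Contribution: 7% × R$5,910.00 = R$413.70
Total: R$499.18 + R$413.70 = R$912.88

R$912.88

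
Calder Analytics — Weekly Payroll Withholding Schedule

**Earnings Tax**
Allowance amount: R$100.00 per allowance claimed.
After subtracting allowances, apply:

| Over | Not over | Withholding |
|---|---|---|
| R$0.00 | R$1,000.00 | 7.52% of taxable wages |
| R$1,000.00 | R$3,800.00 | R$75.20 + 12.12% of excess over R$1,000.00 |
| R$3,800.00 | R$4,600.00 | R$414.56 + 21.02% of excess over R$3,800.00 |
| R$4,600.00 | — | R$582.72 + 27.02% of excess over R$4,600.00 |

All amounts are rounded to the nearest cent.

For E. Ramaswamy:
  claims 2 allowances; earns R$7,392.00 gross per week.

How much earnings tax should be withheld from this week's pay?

R$1,283.08

Earnings Tax: taxable = R$7,392.00 − 2×R$100.00 = R$7,192.00
  R$582.72 + 27.02% × (R$7,192.00 − R$4,600.00) = R$582.72 + 27.02% × R$2,592.00 = R$1,283.08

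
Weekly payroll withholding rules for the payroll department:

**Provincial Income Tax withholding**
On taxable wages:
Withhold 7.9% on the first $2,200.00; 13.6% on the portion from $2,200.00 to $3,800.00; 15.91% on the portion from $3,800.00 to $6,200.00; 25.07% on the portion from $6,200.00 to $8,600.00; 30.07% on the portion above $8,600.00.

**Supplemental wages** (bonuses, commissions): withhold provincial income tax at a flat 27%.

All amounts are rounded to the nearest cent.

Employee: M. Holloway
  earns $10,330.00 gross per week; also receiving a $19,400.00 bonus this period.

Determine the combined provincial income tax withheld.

Provincial Income Tax: taxable = $10,330.00
  $1,374.92 + 30.07% × ($10,330.00 − $8,600.00) = $1,374.92 + 30.07% × $1,730.00 = $1,895.13
Supplemental (27% flat on bonus): 27% × $19,400.00 = $5,238.00
Total provincial income tax: $1,895.13 + $5,238.00 = $7,133.13

$7,133.13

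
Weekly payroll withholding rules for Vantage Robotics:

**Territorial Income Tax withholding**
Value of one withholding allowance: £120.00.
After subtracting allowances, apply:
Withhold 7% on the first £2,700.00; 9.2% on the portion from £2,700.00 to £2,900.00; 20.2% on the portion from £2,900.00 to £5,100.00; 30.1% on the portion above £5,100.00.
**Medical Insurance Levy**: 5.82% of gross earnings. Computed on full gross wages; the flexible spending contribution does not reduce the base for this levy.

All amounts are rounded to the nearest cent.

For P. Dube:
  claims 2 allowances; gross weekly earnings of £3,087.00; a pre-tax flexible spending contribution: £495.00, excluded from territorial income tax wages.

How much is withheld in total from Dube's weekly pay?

Territorial Income Tax: taxable = £3,087.00 − £495.00 − 2×£120.00 = £2,352.00
  7% × £2,352.00 = £164.64
Medical Insurance Levy: 5.82% × £3,087.00 = £179.66
Total: £164.64 + £179.66 = £344.30

£344.30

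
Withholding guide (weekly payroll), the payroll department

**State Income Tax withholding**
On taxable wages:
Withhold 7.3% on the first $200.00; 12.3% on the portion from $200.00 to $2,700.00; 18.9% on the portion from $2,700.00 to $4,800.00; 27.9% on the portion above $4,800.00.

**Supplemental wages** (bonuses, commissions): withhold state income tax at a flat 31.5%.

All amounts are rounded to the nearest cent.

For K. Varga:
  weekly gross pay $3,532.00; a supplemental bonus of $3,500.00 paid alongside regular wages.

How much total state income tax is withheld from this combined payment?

State Income Tax: taxable = $3,532.00
  $322.10 + 18.9% × ($3,532.00 − $2,700.00) = $322.10 + 18.9% × $832.00 = $479.35
Supplemental (31.5% flat on bonus): 31.5% × $3,500.00 = $1,102.50
Total state income tax: $479.35 + $1,102.50 = $1,581.85

$1,581.85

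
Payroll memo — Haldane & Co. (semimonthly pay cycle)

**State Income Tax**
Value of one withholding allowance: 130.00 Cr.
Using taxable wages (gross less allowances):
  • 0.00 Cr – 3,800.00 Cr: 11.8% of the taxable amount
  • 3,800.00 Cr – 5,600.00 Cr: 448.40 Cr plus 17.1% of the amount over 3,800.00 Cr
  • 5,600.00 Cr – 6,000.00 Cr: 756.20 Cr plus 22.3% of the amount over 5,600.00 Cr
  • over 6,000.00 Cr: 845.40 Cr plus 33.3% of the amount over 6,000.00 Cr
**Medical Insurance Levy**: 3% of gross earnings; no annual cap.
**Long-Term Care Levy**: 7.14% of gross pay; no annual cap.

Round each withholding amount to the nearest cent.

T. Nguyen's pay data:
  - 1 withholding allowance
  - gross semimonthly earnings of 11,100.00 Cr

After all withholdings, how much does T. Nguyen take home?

State Income Tax: taxable = 11,100.00 Cr − 1×130.00 Cr = 10,970.00 Cr
  845.40 Cr + 33.3% × (10,970.00 Cr − 6,000.00 Cr) = 845.40 Cr + 33.3% × 4,970.00 Cr = 2,500.41 Cr
Medical Insurance Levy: 3% × 11,100.00 Cr = 333.00 Cr
Long-Term Care Levy: 7.14% × 11,100.00 Cr = 792.54 Cr
Total withheld: 2,500.41 Cr + 333.00 Cr + 792.54 Cr = 3,625.95 Cr
Net pay: 11,100.00 Cr − 3,625.95 Cr = 7,474.05 Cr

7,474.05 Cr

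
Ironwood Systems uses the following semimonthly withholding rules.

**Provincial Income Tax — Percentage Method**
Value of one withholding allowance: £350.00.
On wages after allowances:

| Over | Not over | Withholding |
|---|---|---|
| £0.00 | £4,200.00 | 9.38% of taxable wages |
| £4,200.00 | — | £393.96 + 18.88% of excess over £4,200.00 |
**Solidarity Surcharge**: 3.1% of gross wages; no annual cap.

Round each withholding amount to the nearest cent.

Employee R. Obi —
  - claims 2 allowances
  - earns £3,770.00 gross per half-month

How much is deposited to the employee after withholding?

£3,365.16

Provincial Income Tax: taxable = £3,770.00 − 2×£350.00 = £3,070.00
  9.38% × £3,070.00 = £287.97
Solidarity Surcharge: 3.1% × £3,770.00 = £116.87
Total withheld: £287.97 + £116.87 = £404.84
Net pay: £3,770.00 − £404.84 = £3,365.16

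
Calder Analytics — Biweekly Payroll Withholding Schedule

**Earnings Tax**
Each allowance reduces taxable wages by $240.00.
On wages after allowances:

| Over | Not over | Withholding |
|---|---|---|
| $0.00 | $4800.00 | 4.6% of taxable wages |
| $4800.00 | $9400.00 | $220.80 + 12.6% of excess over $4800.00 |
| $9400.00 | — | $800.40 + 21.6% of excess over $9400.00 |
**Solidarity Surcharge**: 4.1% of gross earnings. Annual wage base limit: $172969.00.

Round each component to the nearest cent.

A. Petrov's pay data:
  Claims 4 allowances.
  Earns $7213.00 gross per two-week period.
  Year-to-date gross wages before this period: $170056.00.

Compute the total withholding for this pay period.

Earnings Tax: taxable = $7213.00 − 4×$240.00 = $6253.00
  $220.80 + 12.6% × ($6253.00 − $4800.00) = $220.80 + 12.6% × $1453.00 = $403.88
Solidarity Surcharge: cap $172969.00 − YTD $170056.00 = $2913.00 subject; 4.1% × $2913.00 = $119.43
Total: $403.88 + $119.43 = $523.31

$523.31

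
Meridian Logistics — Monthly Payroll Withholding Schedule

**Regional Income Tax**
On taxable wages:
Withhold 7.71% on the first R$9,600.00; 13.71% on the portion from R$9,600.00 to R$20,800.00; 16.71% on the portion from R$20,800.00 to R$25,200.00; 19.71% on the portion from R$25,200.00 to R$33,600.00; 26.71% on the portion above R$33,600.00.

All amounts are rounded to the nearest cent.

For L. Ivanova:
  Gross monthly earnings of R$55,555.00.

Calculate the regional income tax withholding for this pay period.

Regional Income Tax: taxable = R$55,555.00
  R$4,666.56 + 26.71% × (R$55,555.00 − R$33,600.00) = R$4,666.56 + 26.71% × R$21,955.00 = R$10,530.74

R$10,530.74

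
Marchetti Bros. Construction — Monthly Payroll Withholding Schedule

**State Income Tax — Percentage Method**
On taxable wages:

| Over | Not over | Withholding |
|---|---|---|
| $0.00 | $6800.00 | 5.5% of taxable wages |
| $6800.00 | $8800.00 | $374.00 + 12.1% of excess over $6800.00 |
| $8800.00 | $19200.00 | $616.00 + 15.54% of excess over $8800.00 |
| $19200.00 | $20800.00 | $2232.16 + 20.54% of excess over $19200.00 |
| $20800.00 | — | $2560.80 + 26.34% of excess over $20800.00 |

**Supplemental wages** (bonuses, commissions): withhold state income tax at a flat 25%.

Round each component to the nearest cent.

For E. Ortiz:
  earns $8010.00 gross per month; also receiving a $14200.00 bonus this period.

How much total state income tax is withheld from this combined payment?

$4070.41

State Income Tax: taxable = $8010.00
  $374.00 + 12.1% × ($8010.00 − $6800.00) = $374.00 + 12.1% × $1210.00 = $520.41
Supplemental (25% flat on bonus): 25% × $14200.00 = $3550.00
Total state income tax: $520.41 + $3550.00 = $4070.41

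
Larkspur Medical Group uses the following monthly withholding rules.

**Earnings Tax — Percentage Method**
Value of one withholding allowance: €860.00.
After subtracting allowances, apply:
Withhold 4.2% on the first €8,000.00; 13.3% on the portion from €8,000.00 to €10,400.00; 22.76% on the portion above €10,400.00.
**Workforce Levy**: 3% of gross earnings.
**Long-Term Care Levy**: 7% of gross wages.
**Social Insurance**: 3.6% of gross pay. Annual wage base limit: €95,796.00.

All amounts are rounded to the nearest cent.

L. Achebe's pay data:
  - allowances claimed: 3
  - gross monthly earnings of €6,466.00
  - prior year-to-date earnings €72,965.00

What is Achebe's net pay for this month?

€5,423.41

Earnings Tax: taxable = €6,466.00 − 3×€860.00 = €3,886.00
  4.2% × €3,886.00 = €163.21
Workforce Levy: 3% × €6,466.00 = €193.98
Long-Term Care Levy: 7% × €6,466.00 = €452.62
Social Insurance: 3.6% × €6,466.00 = €232.78
Total withheld: €163.21 + €193.98 + €452.62 + €232.78 = €1,042.59
Net pay: €6,466.00 − €1,042.59 = €5,423.41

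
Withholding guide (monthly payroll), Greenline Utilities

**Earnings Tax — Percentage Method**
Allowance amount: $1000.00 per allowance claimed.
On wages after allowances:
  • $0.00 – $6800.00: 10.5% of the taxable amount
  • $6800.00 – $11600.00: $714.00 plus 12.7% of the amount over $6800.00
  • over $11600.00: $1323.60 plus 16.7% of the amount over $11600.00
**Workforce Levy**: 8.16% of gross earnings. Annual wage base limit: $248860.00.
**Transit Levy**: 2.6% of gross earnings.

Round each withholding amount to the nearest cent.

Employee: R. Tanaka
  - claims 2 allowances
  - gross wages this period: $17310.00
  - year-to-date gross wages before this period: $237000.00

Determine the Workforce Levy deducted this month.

Workforce Levy: cap $248860.00 − YTD $237000.00 = $11860.00 subject; 8.16% × $11860.00 = $967.78

$967.78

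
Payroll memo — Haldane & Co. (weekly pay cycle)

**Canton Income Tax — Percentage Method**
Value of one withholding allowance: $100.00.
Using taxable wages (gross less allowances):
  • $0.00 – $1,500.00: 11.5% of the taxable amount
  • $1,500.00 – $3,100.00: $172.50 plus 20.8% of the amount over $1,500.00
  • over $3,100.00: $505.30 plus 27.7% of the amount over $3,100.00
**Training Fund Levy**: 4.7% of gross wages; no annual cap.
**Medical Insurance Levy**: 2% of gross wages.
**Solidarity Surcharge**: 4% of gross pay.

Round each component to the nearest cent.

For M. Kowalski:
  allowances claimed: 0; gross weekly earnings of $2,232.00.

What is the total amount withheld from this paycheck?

Canton Income Tax: taxable = $2,232.00
  $172.50 + 20.8% × ($2,232.00 − $1,500.00) = $172.50 + 20.8% × $732.00 = $324.76
Training Fund Levy: 4.7% × $2,232.00 = $104.90
Medical Insurance Levy: 2% × $2,232.00 = $44.64
Solidarity Surcharge: 4% × $2,232.00 = $89.28
Total: $324.76 + $104.90 + $44.64 + $89.28 = $563.58

$563.58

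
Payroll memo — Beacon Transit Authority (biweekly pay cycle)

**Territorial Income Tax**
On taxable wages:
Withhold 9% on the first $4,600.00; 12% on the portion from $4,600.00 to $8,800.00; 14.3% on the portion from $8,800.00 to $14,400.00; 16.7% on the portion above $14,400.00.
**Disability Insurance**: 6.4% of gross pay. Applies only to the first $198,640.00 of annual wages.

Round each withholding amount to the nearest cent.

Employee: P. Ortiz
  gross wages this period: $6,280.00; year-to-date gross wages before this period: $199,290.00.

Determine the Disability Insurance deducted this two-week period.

$0.00

Disability Insurance: YTD $199,290.00 ≥ cap $198,640.00 → $0.00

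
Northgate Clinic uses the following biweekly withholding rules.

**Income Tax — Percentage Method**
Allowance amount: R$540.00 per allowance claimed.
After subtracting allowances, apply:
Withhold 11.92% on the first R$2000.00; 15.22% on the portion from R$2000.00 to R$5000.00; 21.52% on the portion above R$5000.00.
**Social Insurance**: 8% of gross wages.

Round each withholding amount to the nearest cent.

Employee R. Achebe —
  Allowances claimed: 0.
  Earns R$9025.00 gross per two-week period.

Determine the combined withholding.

Income Tax: taxable = R$9025.00
  R$695.00 + 21.52% × (R$9025.00 − R$5000.00) = R$695.00 + 21.52% × R$4025.00 = R$1561.18
Social Insurance: 8% × R$9025.00 = R$722.00
Total: R$1561.18 + R$722.00 = R$2283.18

R$2283.18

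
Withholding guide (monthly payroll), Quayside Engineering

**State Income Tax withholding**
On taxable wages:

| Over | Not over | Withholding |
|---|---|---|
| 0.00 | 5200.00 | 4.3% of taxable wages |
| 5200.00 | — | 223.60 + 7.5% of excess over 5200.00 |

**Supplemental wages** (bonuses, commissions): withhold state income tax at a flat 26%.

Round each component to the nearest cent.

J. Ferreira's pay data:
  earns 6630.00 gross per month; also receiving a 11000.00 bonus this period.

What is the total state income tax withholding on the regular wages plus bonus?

State Income Tax: taxable = 6630.00
  223.60 + 7.5% × (6630.00 − 5200.00) = 223.60 + 7.5% × 1430.00 = 330.85
Supplemental (26% flat on bonus): 26% × 11000.00 = 2860.00
Total state income tax: 330.85 + 2860.00 = 3190.85

3190.85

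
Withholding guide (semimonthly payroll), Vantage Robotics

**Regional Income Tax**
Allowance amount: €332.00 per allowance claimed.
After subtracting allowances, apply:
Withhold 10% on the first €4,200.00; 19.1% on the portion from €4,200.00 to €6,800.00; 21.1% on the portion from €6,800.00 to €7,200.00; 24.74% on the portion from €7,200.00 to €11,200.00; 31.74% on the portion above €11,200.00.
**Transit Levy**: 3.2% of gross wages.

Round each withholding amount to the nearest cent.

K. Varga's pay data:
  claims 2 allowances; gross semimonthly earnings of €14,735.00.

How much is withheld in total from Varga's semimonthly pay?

Regional Income Tax: taxable = €14,735.00 − 2×€332.00 = €14,071.00
  €1,990.60 + 31.74% × (€14,071.00 − €11,200.00) = €1,990.60 + 31.74% × €2,871.00 = €2,901.86
Transit Levy: 3.2% × €14,735.00 = €471.52
Total: €2,901.86 + €471.52 = €3,373.38

€3,373.38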